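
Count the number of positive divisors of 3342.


3342 = 2^1 × 3^1 × 557^1
d(3342) = (1+1) × (1+1) × (1+1) = 8

8 divisors


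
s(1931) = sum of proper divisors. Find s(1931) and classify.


Proper divisors: 1
Sum = 1 = 1
1 < 1931 → deficient

s(1931) = 1 (deficient)


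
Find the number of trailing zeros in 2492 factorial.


floor(2492/5) = 498
floor(2492/25) = 99
floor(2492/125) = 19
floor(2492/625) = 3
Total = 619

619 trailing zeros


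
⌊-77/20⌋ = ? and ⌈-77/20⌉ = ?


-77/20 = -3.8500
floor = -4
ceil = -3

floor = -4, ceil = -3


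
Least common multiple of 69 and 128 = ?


GCD(69, 128) = 1
LCM = 69*128/1 = 8832/1 = 8832

LCM = 8832


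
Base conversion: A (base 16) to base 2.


A (base 16) = 10 (decimal)
10 (decimal) = 1010 (base 2)


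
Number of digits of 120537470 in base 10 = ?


120537470 has 9 digits in base 10
floor(log10(120537470)) + 1 = floor(8.0811) + 1 = 9

9 digits (base 10)


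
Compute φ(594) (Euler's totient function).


594 = 2 × 3^3 × 11
Prime factors: 2, 3, 11
φ(594) = 594 × (1-1/2) × (1-1/3) × (1-1/11)
= 594 × 1/2 × 2/3 × 10/11 = 180

φ(594) = 180


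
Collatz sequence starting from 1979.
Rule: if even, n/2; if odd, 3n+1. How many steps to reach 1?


1979 → 5938 → 2969 → 8908 → 4454 → 2227 → 6682 → 3341 → 10024 → 5012 → 2506 → 1253 → 3760 → 1880 → 940 → 470 → 235 → 706 → 353 → 1060 → 530 → 265 → 796 → 398 → 199 → 598 → 299 → 898 → 449 → 1348 → 674 → 337 → 1012 → 506 → 253 → 760 → 380 → 190 → 95 → 286 → 143 → 430 → 215 → 646 → 323 → 970 → 485 → 1456 → 728 → 364 → 182 → 91 → 274 → 137 → 412 → 206 → 103 → 310 → 155 → 466 → 233 → 700 → 350 → 175 → 526 → 263 → 790 → 395 → 1186 → 593 → 1780 → 890 → 445 → 1336 → 668 → 334 → 167 → 502 → 251 → 754 → 377 → 1132 → 566 → 283 → 850 → 425 → 1276 → 638 → 319 → 958 → 479 → 1438 → 719 → 2158 → 1079 → 3238 → 1619 → 4858 → 2429 → 7288 → 3644 → 1822 → 911 → 2734 → 1367 → 4102 → 2051 → 6154 → 3077 → 9232 → 4616 → 2308 → 1154 → 577 → 1732 → 866 → 433 → 1300 → 650 → 325 → 976 → 488 → 244 → 122 → 61 → 184 → 92 → 46 → 23 → 70 → 35 → 106 → 53 → 160 → 80 → 40 → 20 → 10 → 5 → 16 → 8 → 4 → 2 → 1
Total steps = 143

143 steps


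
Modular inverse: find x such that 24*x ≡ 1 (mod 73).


Use the extended Euclidean algorithm on (73, 24); each row r = 73*s + 24*t:
r=73, s=1, t=0
r=24, s=0, t=1
q=3: r=1, s=1, t=-3   [73*(1) + 24*(-3) = 1]
q=24: r=0, s=-24, t=73   [73*(-24) + 24*(73) = 0]
GCD = 1 with t = -3, so 24*(-3) ≡ 1 (mod 73)
Inverse = -3 mod 73 = 70
Check: 24 * 70 = 1680 ≡ 1 (mod 73)

24^(-1) ≡ 70 (mod 73)


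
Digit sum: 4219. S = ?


4 + 2 + 1 + 9 = 16


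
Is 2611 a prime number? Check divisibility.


2611 / 7 = 373 (exact division)
2611 is NOT prime.

No, 2611 is not prime


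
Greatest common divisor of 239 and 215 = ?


239 = 1 * 215 + 24
215 = 8 * 24 + 23
24 = 1 * 23 + 1
23 = 23 * 1 + 0
GCD = 1


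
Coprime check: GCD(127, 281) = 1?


Euclidean algorithm:
281 = 2 * 127 + 27
127 = 4 * 27 + 19
27 = 1 * 19 + 8
19 = 2 * 8 + 3
8 = 2 * 3 + 2
3 = 1 * 2 + 1
2 = 2 * 1 + 0
GCD(127, 281) = 1

Yes, coprime (GCD = 1)


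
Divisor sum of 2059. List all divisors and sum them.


Divisors of 2059: 1, 29, 71, 2059
Sum = 1 + 29 + 71 + 2059 = 2160

σ(2059) = 2160


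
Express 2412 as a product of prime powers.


2412 / 2 = 1206
1206 / 2 = 603
603 / 3 = 201
201 / 3 = 67
67 / 67 = 1
2412 = 2^2 × 3^2 × 67


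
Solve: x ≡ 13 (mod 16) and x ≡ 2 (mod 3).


M = 16*3 = 48
M1 = M/16 = 3, M2 = M/3 = 16
M1^(-1) mod 16 = 11, M2^(-1) mod 3 = 1
x = 13*3*11 + 2*16*1 = 461
461 mod 48 = 29
Check: 29 mod 16 = 13 ✓, 29 mod 3 = 2 ✓

x ≡ 29 (mod 48)


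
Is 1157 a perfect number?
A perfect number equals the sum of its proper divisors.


Proper divisors of 1157: 1, 13, 89
Sum = 1 + 13 + 89 = 103

No, 1157 is not perfect (103 ≠ 1157)


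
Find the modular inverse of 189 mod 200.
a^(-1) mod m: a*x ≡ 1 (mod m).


Use the extended Euclidean algorithm on (200, 189); each row r = 200*s + 189*t:
r=200, s=1, t=0
r=189, s=0, t=1
q=1: r=11, s=1, t=-1   [200*(1) + 189*(-1) = 11]
q=17: r=2, s=-17, t=18   [200*(-17) + 189*(18) = 2]
q=5: r=1, s=86, t=-91   [200*(86) + 189*(-91) = 1]
q=2: r=0, s=-189, t=200   [200*(-189) + 189*(200) = 0]
GCD = 1 with t = -91, so 189*(-91) ≡ 1 (mod 200)
Inverse = -91 mod 200 = 109
Check: 189 * 109 = 20601 ≡ 1 (mod 200)

189^(-1) ≡ 109 (mod 200)


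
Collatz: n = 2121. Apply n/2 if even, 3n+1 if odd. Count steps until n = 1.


2121 → 6364 → 3182 → 1591 → 4774 → 2387 → 7162 → 3581 → 10744 → 5372 → 2686 → 1343 → 4030 → 2015 → 6046 → 3023 → 9070 → 4535 → 13606 → 6803 → 20410 → 10205 → 30616 → 15308 → 7654 → 3827 → 11482 → 5741 → 17224 → 8612 → 4306 → 2153 → 6460 → 3230 → 1615 → 4846 → 2423 → 7270 → 3635 → 10906 → 5453 → 16360 → 8180 → 4090 → 2045 → 6136 → 3068 → 1534 → 767 → 2302 → 1151 → 3454 → 1727 → 5182 → 2591 → 7774 → 3887 → 11662 → 5831 → 17494 → 8747 → 26242 → 13121 → 39364 → 19682 → 9841 → 29524 → 14762 → 7381 → 22144 → 11072 → 5536 → 2768 → 1384 → 692 → 346 → 173 → 520 → 260 → 130 → 65 → 196 → 98 → 49 → 148 → 74 → 37 → 112 → 56 → 28 → 14 → 7 → 22 → 11 → 34 → 17 → 52 → 26 → 13 → 40 → 20 → 10 → 5 → 16 → 8 → 4 → 2 → 1
Total steps = 107

107 steps


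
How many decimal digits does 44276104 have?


44276104 has 8 digits in base 10
floor(log10(44276104)) + 1 = floor(7.6462) + 1 = 8

8 digits (base 10)


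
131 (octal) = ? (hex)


131 (base 8) = 89 (decimal)
89 (decimal) = 59 (base 16)


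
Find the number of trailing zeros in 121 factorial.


floor(121/5) = 24
floor(121/25) = 4
Total = 28

28 trailing zeros


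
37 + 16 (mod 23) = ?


37 + 16 = 53
53 mod 23 = 7


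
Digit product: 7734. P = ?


7 × 7 × 3 × 4 = 588


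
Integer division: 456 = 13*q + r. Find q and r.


456 = 13 * 35 + 1
Check: 455 + 1 = 456

q = 35, r = 1


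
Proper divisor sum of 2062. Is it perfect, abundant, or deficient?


Proper divisors: 1, 2, 1031
Sum = 1 + 2 + 1031 = 1034
1034 < 2062 → deficient

s(2062) = 1034 (deficient)


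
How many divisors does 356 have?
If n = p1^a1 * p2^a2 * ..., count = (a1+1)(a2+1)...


356 = 2^2 × 89^1
d(356) = (2+1) × (1+1) = 6

6 divisors


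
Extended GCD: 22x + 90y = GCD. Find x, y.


Tabular extended Euclidean (each row: r = 22*s + 90*t):
r=22, s=1, t=0
r=90, s=0, t=1
q=0: r=22, s=1, t=0   [22*(1) + 90*(0) = 22]
q=4: r=2, s=-4, t=1   [22*(-4) + 90*(1) = 2]
q=11: r=0, s=45, t=-11   [22*(45) + 90*(-11) = 0]
GCD = 2; from the row with r=2: x=-4, y=1
Check: 22*(-4) + 90*(1) = -88 + 90 = 2

GCD = 2, x = -4, y = 1


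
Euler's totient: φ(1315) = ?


1315 = 5 × 263
Prime factors: 5, 263
φ(1315) = 1315 × (1-1/5) × (1-1/263)
= 1315 × 4/5 × 262/263 = 1048

φ(1315) = 1048


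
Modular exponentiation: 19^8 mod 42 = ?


19^1 mod 42 = 19
19^2 mod 42 = 25
19^3 mod 42 = 13
19^4 mod 42 = 37
19^5 mod 42 = 31
19^6 mod 42 = 1
19^7 mod 42 = 19
19^8 mod 42 = 25


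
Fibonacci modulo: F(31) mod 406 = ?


F(k) mod 406 for k=1..31:
1, 1, 2, 3, 5, 8, 13, 21, 34, 55, 89, 144, 233, 377, 204, 175, 379, 148, 121, 269, 390, 253, 237, 84, 321, 405, 320, 319, 233, 146, 379
F(31) mod 406 = 379


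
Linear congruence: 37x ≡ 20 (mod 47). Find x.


GCD(37, 47) = 1, unique solution
a^(-1) mod 47 = 14
x = 14 * 20 mod 47 = 45

x ≡ 45 (mod 47)


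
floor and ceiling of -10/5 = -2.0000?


-10/5 = -2.0000
floor = -2
ceil = -2

floor = -2, ceil = -2


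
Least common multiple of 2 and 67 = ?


GCD(2, 67) = 1
LCM = 2*67/1 = 134/1 = 134

LCM = 134


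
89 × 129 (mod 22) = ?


89 × 129 = 11481
11481 mod 22 = 19


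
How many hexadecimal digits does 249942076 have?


249942076 in base 16 = EE5D03C
Number of digits = 7

7 digits (base 16)


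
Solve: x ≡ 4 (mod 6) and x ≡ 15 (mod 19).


M = 6*19 = 114
M1 = M/6 = 19, M2 = M/19 = 6
M1^(-1) mod 6 = 1, M2^(-1) mod 19 = 16
x = 4*19*1 + 15*6*16 = 1516
1516 mod 114 = 34
Check: 34 mod 6 = 4 ✓, 34 mod 19 = 15 ✓

x ≡ 34 (mod 114)


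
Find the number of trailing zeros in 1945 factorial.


floor(1945/5) = 389
floor(1945/25) = 77
floor(1945/125) = 15
floor(1945/625) = 3
Total = 484

484 trailing zeros


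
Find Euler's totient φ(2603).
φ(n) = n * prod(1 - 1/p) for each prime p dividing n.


2603 = 19 × 137
Prime factors: 19, 137
φ(2603) = 2603 × (1-1/19) × (1-1/137)
= 2603 × 18/19 × 136/137 = 2448

φ(2603) = 2448


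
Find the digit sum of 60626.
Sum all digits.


6 + 0 + 6 + 2 + 6 = 20


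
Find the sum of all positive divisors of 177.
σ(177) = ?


Divisors of 177: 1, 3, 59, 177
Sum = 1 + 3 + 59 + 177 = 240

σ(177) = 240


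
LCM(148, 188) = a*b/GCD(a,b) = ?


GCD(148, 188) = 4
LCM = 148*188/4 = 27824/4 = 6956

LCM = 6956


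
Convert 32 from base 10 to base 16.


32 (base 10) = 32 (decimal)
32 (decimal) = 20 (base 16)


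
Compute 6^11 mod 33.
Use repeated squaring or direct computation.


6^1 mod 33 = 6
6^2 mod 33 = 3
6^3 mod 33 = 18
6^4 mod 33 = 9
6^5 mod 33 = 21
6^6 mod 33 = 27
6^7 mod 33 = 30
6^8 mod 33 = 15
6^9 mod 33 = 24
6^10 mod 33 = 12
6^11 mod 33 = 6


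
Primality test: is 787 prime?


Check divisors up to sqrt(787) = 28.0535
No divisors found.
787 is prime.

Yes, 787 is prime


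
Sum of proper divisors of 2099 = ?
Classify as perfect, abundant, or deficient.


Proper divisors: 1
Sum = 1 = 1
1 < 2099 → deficient

s(2099) = 1 (deficient)


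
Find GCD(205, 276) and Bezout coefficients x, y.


Tabular extended Euclidean (each row: r = 205*s + 276*t):
r=205, s=1, t=0
r=276, s=0, t=1
q=0: r=205, s=1, t=0   [205*(1) + 276*(0) = 205]
q=1: r=71, s=-1, t=1   [205*(-1) + 276*(1) = 71]
q=2: r=63, s=3, t=-2   [205*(3) + 276*(-2) = 63]
q=1: r=8, s=-4, t=3   [205*(-4) + 276*(3) = 8]
q=7: r=7, s=31, t=-23   [205*(31) + 276*(-23) = 7]
q=1: r=1, s=-35, t=26   [205*(-35) + 276*(26) = 1]
q=7: r=0, s=276, t=-205   [205*(276) + 276*(-205) = 0]
GCD = 1; from the row with r=1: x=-35, y=26
Check: 205*(-35) + 276*(26) = -7175 + 7176 = 1

GCD = 1, x = -35, y = 26


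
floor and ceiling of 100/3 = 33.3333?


100/3 = 33.3333
floor = 33
ceil = 34

floor = 33, ceil = 34


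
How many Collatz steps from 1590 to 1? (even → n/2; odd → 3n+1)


1590 → 795 → 2386 → 1193 → 3580 → 1790 → 895 → 2686 → 1343 → 4030 → 2015 → 6046 → 3023 → 9070 → 4535 → 13606 → 6803 → 20410 → 10205 → 30616 → 15308 → 7654 → 3827 → 11482 → 5741 → 17224 → 8612 → 4306 → 2153 → 6460 → 3230 → 1615 → 4846 → 2423 → 7270 → 3635 → 10906 → 5453 → 16360 → 8180 → 4090 → 2045 → 6136 → 3068 → 1534 → 767 → 2302 → 1151 → 3454 → 1727 → 5182 → 2591 → 7774 → 3887 → 11662 → 5831 → 17494 → 8747 → 26242 → 13121 → 39364 → 19682 → 9841 → 29524 → 14762 → 7381 → 22144 → 11072 → 5536 → 2768 → 1384 → 692 → 346 → 173 → 520 → 260 → 130 → 65 → 196 → 98 → 49 → 148 → 74 → 37 → 112 → 56 → 28 → 14 → 7 → 22 → 11 → 34 → 17 → 52 → 26 → 13 → 40 → 20 → 10 → 5 → 16 → 8 → 4 → 2 → 1
Total steps = 104

104 steps


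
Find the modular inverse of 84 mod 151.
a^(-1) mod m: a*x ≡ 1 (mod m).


Use the extended Euclidean algorithm on (151, 84); each row r = 151*s + 84*t:
r=151, s=1, t=0
r=84, s=0, t=1
q=1: r=67, s=1, t=-1   [151*(1) + 84*(-1) = 67]
q=1: r=17, s=-1, t=2   [151*(-1) + 84*(2) = 17]
q=3: r=16, s=4, t=-7   [151*(4) + 84*(-7) = 16]
q=1: r=1, s=-5, t=9   [151*(-5) + 84*(9) = 1]
q=16: r=0, s=84, t=-151   [151*(84) + 84*(-151) = 0]
GCD = 1 with t = 9, so 84*(9) ≡ 1 (mod 151)
Inverse = 9 mod 151 = 9
Check: 84 * 9 = 756 ≡ 1 (mod 151)

84^(-1) ≡ 9 (mod 151)


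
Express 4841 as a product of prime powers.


4841 / 47 = 103
103 / 103 = 1
4841 = 47 × 103


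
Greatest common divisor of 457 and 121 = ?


457 = 3 * 121 + 94
121 = 1 * 94 + 27
94 = 3 * 27 + 13
27 = 2 * 13 + 1
13 = 13 * 1 + 0
GCD = 1


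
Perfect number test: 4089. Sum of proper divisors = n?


Proper divisors of 4089: 1, 3, 29, 47, 87, 141, 1363
Sum = 1 + 3 + 29 + 47 + 87 + 141 + 1363 = 1671

No, 4089 is not perfect (1671 ≠ 4089)


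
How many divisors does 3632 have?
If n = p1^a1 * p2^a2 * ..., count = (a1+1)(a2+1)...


3632 = 2^4 × 227^1
d(3632) = (4+1) × (1+1) = 10

10 divisors


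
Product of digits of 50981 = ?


5 × 0 × 9 × 8 × 1 = 0


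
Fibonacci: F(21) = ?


Sequence: 1, 1, 2, 3, 5, 8, 13, 21, 34, 55, 89, 144, 233, 377, 610, 987, 1597, 2584, 4181, 6765, 10946
F(21) = 10946


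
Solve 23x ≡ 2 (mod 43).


GCD(23, 43) = 1, unique solution
a^(-1) mod 43 = 15
x = 15 * 2 mod 43 = 30

x ≡ 30 (mod 43)


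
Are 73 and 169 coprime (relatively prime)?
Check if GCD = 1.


Euclidean algorithm:
169 = 2 * 73 + 23
73 = 3 * 23 + 4
23 = 5 * 4 + 3
4 = 1 * 3 + 1
3 = 3 * 1 + 0
GCD(73, 169) = 1

Yes, coprime (GCD = 1)


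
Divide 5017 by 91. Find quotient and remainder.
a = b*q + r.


5017 = 91 * 55 + 12
Check: 5005 + 12 = 5017

q = 55, r = 12


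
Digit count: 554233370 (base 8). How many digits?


554233370 in base 8 = 4102167032
Number of digits = 10

10 digits (base 8)


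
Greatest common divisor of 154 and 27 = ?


154 = 5 * 27 + 19
27 = 1 * 19 + 8
19 = 2 * 8 + 3
8 = 2 * 3 + 2
3 = 1 * 2 + 1
2 = 2 * 1 + 0
GCD = 1


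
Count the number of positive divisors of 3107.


3107 = 13^1 × 239^1
d(3107) = (1+1) × (1+1) = 4

4 divisors


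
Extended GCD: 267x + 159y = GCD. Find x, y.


Tabular extended Euclidean (each row: r = 267*s + 159*t):
r=267, s=1, t=0
r=159, s=0, t=1
q=1: r=108, s=1, t=-1   [267*(1) + 159*(-1) = 108]
q=1: r=51, s=-1, t=2   [267*(-1) + 159*(2) = 51]
q=2: r=6, s=3, t=-5   [267*(3) + 159*(-5) = 6]
q=8: r=3, s=-25, t=42   [267*(-25) + 159*(42) = 3]
q=2: r=0, s=53, t=-89   [267*(53) + 159*(-89) = 0]
GCD = 3; from the row with r=3: x=-25, y=42
Check: 267*(-25) + 159*(42) = -6675 + 6678 = 3

GCD = 3, x = -25, y = 42


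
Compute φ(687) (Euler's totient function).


687 = 3 × 229
Prime factors: 3, 229
φ(687) = 687 × (1-1/3) × (1-1/229)
= 687 × 2/3 × 228/229 = 456

φ(687) = 456


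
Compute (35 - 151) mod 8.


35 - 151 = -116
-116 mod 8 = 4


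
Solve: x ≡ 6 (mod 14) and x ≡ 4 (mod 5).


M = 14*5 = 70
M1 = M/14 = 5, M2 = M/5 = 14
M1^(-1) mod 14 = 3, M2^(-1) mod 5 = 4
x = 6*5*3 + 4*14*4 = 314
314 mod 70 = 34
Check: 34 mod 14 = 6 ✓, 34 mod 5 = 4 ✓

x ≡ 34 (mod 70)


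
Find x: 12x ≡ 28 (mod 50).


GCD(12, 50) = 2 divides 28
Divide: 6x ≡ 14 (mod 25)
x ≡ 19 (mod 25)


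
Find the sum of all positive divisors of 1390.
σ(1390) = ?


Divisors of 1390: 1, 2, 5, 10, 139, 278, 695, 1390
Sum = 1 + 2 + 5 + 10 + 139 + 278 + 695 + 1390 = 2520

σ(1390) = 2520


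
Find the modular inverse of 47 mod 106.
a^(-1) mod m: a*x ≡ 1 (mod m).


Use the extended Euclidean algorithm on (106, 47); each row r = 106*s + 47*t:
r=106, s=1, t=0
r=47, s=0, t=1
q=2: r=12, s=1, t=-2   [106*(1) + 47*(-2) = 12]
q=3: r=11, s=-3, t=7   [106*(-3) + 47*(7) = 11]
q=1: r=1, s=4, t=-9   [106*(4) + 47*(-9) = 1]
q=11: r=0, s=-47, t=106   [106*(-47) + 47*(106) = 0]
GCD = 1 with t = -9, so 47*(-9) ≡ 1 (mod 106)
Inverse = -9 mod 106 = 97
Check: 47 * 97 = 4559 ≡ 1 (mod 106)

47^(-1) ≡ 97 (mod 106)


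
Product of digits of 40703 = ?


4 × 0 × 7 × 0 × 3 = 0


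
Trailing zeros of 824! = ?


floor(824/5) = 164
floor(824/25) = 32
floor(824/125) = 6
floor(824/625) = 1
Total = 203

203 trailing zeros


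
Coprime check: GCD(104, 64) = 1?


Euclidean algorithm:
104 = 1 * 64 + 40
64 = 1 * 40 + 24
40 = 1 * 24 + 16
24 = 1 * 16 + 8
16 = 2 * 8 + 0
GCD(104, 64) = 8

No, not coprime (GCD = 8)


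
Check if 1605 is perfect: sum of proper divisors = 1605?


Proper divisors of 1605: 1, 3, 5, 15, 107, 321, 535
Sum = 1 + 3 + 5 + 15 + 107 + 321 + 535 = 987

No, 1605 is not perfect (987 ≠ 1605)


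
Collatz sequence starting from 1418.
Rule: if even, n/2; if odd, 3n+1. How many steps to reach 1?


1418 → 709 → 2128 → 1064 → 532 → 266 → 133 → 400 → 200 → 100 → 50 → 25 → 76 → 38 → 19 → 58 → 29 → 88 → 44 → 22 → 11 → 34 → 17 → 52 → 26 → 13 → 40 → 20 → 10 → 5 → 16 → 8 → 4 → 2 → 1
Total steps = 34

34 steps


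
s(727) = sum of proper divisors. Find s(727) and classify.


Proper divisors: 1
Sum = 1 = 1
1 < 727 → deficient

s(727) = 1 (deficient)


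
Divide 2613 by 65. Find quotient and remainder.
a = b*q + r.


2613 = 65 * 40 + 13
Check: 2600 + 13 = 2613

q = 40, r = 13


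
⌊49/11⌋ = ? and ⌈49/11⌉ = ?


49/11 = 4.4545
floor = 4
ceil = 5

floor = 4, ceil = 5


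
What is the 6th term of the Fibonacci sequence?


Sequence: 1, 1, 2, 3, 5, 8
F(6) = 8


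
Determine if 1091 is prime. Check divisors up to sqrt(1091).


Check divisors up to sqrt(1091) = 33.0303
No divisors found.
1091 is prime.

Yes, 1091 is prime


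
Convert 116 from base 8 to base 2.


116 (base 8) = 78 (decimal)
78 (decimal) = 1001110 (base 2)


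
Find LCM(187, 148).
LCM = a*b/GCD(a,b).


GCD(187, 148) = 1
LCM = 187*148/1 = 27676/1 = 27676

LCM = 27676


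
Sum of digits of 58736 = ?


5 + 8 + 7 + 3 + 6 = 29


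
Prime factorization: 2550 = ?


2550 / 2 = 1275
1275 / 3 = 425
425 / 5 = 85
85 / 5 = 17
17 / 17 = 1
2550 = 2 × 3 × 5^2 × 17


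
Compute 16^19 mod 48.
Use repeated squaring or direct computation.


16^1 mod 48 = 16
16^2 mod 48 = 16
16^3 mod 48 = 16
16^4 mod 48 = 16
16^5 mod 48 = 16
16^6 mod 48 = 16
16^7 mod 48 = 16
16^8 mod 48 = 16
16^9 mod 48 = 16
16^10 mod 48 = 16
16^11 mod 48 = 16
16^12 mod 48 = 16
16^13 mod 48 = 16
16^14 mod 48 = 16
16^15 mod 48 = 16
16^16 mod 48 = 16
16^17 mod 48 = 16
16^18 mod 48 = 16
16^19 mod 48 = 16


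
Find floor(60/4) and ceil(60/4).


60/4 = 15.0000
floor = 15
ceil = 15

floor = 15, ceil = 15


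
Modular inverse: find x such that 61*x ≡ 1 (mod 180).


Use the extended Euclidean algorithm on (180, 61); each row r = 180*s + 61*t:
r=180, s=1, t=0
r=61, s=0, t=1
q=2: r=58, s=1, t=-2   [180*(1) + 61*(-2) = 58]
q=1: r=3, s=-1, t=3   [180*(-1) + 61*(3) = 3]
q=19: r=1, s=20, t=-59   [180*(20) + 61*(-59) = 1]
q=3: r=0, s=-61, t=180   [180*(-61) + 61*(180) = 0]
GCD = 1 with t = -59, so 61*(-59) ≡ 1 (mod 180)
Inverse = -59 mod 180 = 121
Check: 61 * 121 = 7381 ≡ 1 (mod 180)

61^(-1) ≡ 121 (mod 180)


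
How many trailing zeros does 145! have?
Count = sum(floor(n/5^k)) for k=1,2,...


floor(145/5) = 29
floor(145/25) = 5
floor(145/125) = 1
Total = 35

35 trailing zeros


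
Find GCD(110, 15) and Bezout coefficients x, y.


Tabular extended Euclidean (each row: r = 110*s + 15*t):
r=110, s=1, t=0
r=15, s=0, t=1
q=7: r=5, s=1, t=-7   [110*(1) + 15*(-7) = 5]
q=3: r=0, s=-3, t=22   [110*(-3) + 15*(22) = 0]
GCD = 5; from the row with r=5: x=1, y=-7
Check: 110*(1) + 15*(-7) = 110 - 105 = 5

GCD = 5, x = 1, y = -7


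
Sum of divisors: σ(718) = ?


Divisors of 718: 1, 2, 359, 718
Sum = 1 + 2 + 359 + 718 = 1080

σ(718) = 1080


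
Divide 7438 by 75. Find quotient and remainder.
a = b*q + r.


7438 = 75 * 99 + 13
Check: 7425 + 13 = 7438

q = 99, r = 13


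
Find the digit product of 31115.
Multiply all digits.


3 × 1 × 1 × 1 × 5 = 15


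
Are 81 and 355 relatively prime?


Euclidean algorithm:
355 = 4 * 81 + 31
81 = 2 * 31 + 19
31 = 1 * 19 + 12
19 = 1 * 12 + 7
12 = 1 * 7 + 5
7 = 1 * 5 + 2
5 = 2 * 2 + 1
2 = 2 * 1 + 0
GCD(81, 355) = 1

Yes, coprime (GCD = 1)


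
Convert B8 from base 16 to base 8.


B8 (base 16) = 184 (decimal)
184 (decimal) = 270 (base 8)


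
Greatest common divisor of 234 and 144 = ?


234 = 1 * 144 + 90
144 = 1 * 90 + 54
90 = 1 * 54 + 36
54 = 1 * 36 + 18
36 = 2 * 18 + 0
GCD = 18


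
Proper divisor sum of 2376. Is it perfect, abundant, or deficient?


Proper divisors: 1, 2, 3, 4, 6, 8, 9, 11, 12, 18, 22, 24, 27, 33, 36, 44, 54, 66, 72, 88, 99, 108, 132, 198, 216, 264, 297, 396, 594, 792, 1188
Sum = 1 + 2 + 3 + 4 + 6 + 8 + 9 + 11 + 12 + 18 + 22 + 24 + 27 + 33 + 36 + 44 + 54 + 66 + 72 + 88 + 99 + 108 + 132 + 198 + 216 + 264 + 297 + 396 + 594 + 792 + 1188 = 4824
4824 > 2376 → abundant

s(2376) = 4824 (abundant)


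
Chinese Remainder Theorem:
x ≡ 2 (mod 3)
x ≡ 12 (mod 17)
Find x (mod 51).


M = 3*17 = 51
M1 = M/3 = 17, M2 = M/17 = 3
M1^(-1) mod 3 = 2, M2^(-1) mod 17 = 6
x = 2*17*2 + 12*3*6 = 284
284 mod 51 = 29
Check: 29 mod 3 = 2 ✓, 29 mod 17 = 12 ✓

x ≡ 29 (mod 51)


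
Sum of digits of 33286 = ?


3 + 3 + 2 + 8 + 6 = 22


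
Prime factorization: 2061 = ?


2061 / 3 = 687
687 / 3 = 229
229 / 229 = 1
2061 = 3^2 × 229


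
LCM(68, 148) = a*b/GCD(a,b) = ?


GCD(68, 148) = 4
LCM = 68*148/4 = 10064/4 = 2516

LCM = 2516


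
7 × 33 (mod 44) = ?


7 × 33 = 231
231 mod 44 = 11


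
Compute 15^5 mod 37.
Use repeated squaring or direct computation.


15^1 mod 37 = 15
15^2 mod 37 = 3
15^3 mod 37 = 8
15^4 mod 37 = 9
15^5 mod 37 = 24


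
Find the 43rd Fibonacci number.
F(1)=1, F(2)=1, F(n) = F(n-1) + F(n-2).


Sequence: 1, 1, 2, 3, 5, 8, 13, 21, 34, 55, 89, 144, 233, 377, 610, 987, 1597, 2584, 4181, 6765, 10946, 17711, 28657, 46368, 75025, 121393, 196418, 317811, 514229, 832040, 1346269, 2178309, 3524578, 5702887, 9227465, 14930352, 24157817, 39088169, 63245986, 102334155, 165580141, 267914296, 433494437
F(43) = 433494437


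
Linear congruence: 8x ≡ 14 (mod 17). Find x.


GCD(8, 17) = 1, unique solution
a^(-1) mod 17 = 15
x = 15 * 14 mod 17 = 6

x ≡ 6 (mod 17)


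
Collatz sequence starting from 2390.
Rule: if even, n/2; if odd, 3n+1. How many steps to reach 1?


2390 → 1195 → 3586 → 1793 → 5380 → 2690 → 1345 → 4036 → 2018 → 1009 → 3028 → 1514 → 757 → 2272 → 1136 → 568 → 284 → 142 → 71 → 214 → 107 → 322 → 161 → 484 → 242 → 121 → 364 → 182 → 91 → 274 → 137 → 412 → 206 → 103 → 310 → 155 → 466 → 233 → 700 → 350 → 175 → 526 → 263 → 790 → 395 → 1186 → 593 → 1780 → 890 → 445 → 1336 → 668 → 334 → 167 → 502 → 251 → 754 → 377 → 1132 → 566 → 283 → 850 → 425 → 1276 → 638 → 319 → 958 → 479 → 1438 → 719 → 2158 → 1079 → 3238 → 1619 → 4858 → 2429 → 7288 → 3644 → 1822 → 911 → 2734 → 1367 → 4102 → 2051 → 6154 → 3077 → 9232 → 4616 → 2308 → 1154 → 577 → 1732 → 866 → 433 → 1300 → 650 → 325 → 976 → 488 → 244 → 122 → 61 → 184 → 92 → 46 → 23 → 70 → 35 → 106 → 53 → 160 → 80 → 40 → 20 → 10 → 5 → 16 → 8 → 4 → 2 → 1
Total steps = 120

120 steps


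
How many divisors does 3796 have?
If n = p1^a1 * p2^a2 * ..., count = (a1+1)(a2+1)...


3796 = 2^2 × 13^1 × 73^1
d(3796) = (2+1) × (1+1) × (1+1) = 12

12 divisors


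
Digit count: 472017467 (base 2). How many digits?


472017467 in base 2 = 11100001000100110101000111011
Number of digits = 29

29 digits (base 2)


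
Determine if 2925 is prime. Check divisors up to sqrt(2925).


2925 / 3 = 975 (exact division)
2925 is NOT prime.

No, 2925 is not prime


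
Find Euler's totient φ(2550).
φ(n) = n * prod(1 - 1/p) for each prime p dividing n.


2550 = 2 × 3 × 5^2 × 17
Prime factors: 2, 3, 5, 17
φ(2550) = 2550 × (1-1/2) × (1-1/3) × (1-1/5) × (1-1/17)
= 2550 × 1/2 × 2/3 × 4/5 × 16/17 = 640

φ(2550) = 640


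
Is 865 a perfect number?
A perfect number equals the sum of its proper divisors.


Proper divisors of 865: 1, 5, 173
Sum = 1 + 5 + 173 = 179

No, 865 is not perfect (179 ≠ 865)


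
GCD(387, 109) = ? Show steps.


387 = 3 * 109 + 60
109 = 1 * 60 + 49
60 = 1 * 49 + 11
49 = 4 * 11 + 5
11 = 2 * 5 + 1
5 = 5 * 1 + 0
GCD = 1


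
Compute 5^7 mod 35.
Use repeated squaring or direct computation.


5^1 mod 35 = 5
5^2 mod 35 = 25
5^3 mod 35 = 20
5^4 mod 35 = 30
5^5 mod 35 = 10
5^6 mod 35 = 15
5^7 mod 35 = 5


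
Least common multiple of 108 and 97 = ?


GCD(108, 97) = 1
LCM = 108*97/1 = 10476/1 = 10476

LCM = 10476


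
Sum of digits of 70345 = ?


7 + 0 + 3 + 4 + 5 = 19


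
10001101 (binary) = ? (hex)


10001101 (base 2) = 141 (decimal)
141 (decimal) = 8D (base 16)


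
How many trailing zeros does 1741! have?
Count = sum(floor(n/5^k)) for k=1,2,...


floor(1741/5) = 348
floor(1741/25) = 69
floor(1741/125) = 13
floor(1741/625) = 2
Total = 432

432 trailing zeros


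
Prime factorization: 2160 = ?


2160 / 2 = 1080
1080 / 2 = 540
540 / 2 = 270
270 / 2 = 135
135 / 3 = 45
45 / 3 = 15
15 / 3 = 5
5 / 5 = 1
2160 = 2^4 × 3^3 × 5


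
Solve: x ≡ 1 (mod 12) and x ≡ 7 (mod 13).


M = 12*13 = 156
M1 = M/12 = 13, M2 = M/13 = 12
M1^(-1) mod 12 = 1, M2^(-1) mod 13 = 12
x = 1*13*1 + 7*12*12 = 1021
1021 mod 156 = 85
Check: 85 mod 12 = 1 ✓, 85 mod 13 = 7 ✓

x ≡ 85 (mod 156)


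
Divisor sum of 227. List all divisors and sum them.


Divisors of 227: 1, 227
Sum = 1 + 227 = 228

σ(227) = 228


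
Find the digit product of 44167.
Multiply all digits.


4 × 4 × 1 × 6 × 7 = 672


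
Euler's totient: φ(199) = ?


199 = 199
Prime factors: 199
φ(199) = 199 × (1-1/199)
= 199 × 198/199 = 198

φ(199) = 198


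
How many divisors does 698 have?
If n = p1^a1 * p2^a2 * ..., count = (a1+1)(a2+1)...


698 = 2^1 × 349^1
d(698) = (1+1) × (1+1) = 4

4 divisors


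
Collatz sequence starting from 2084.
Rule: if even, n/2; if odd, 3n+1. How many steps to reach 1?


2084 → 1042 → 521 → 1564 → 782 → 391 → 1174 → 587 → 1762 → 881 → 2644 → 1322 → 661 → 1984 → 992 → 496 → 248 → 124 → 62 → 31 → 94 → 47 → 142 → 71 → 214 → 107 → 322 → 161 → 484 → 242 → 121 → 364 → 182 → 91 → 274 → 137 → 412 → 206 → 103 → 310 → 155 → 466 → 233 → 700 → 350 → 175 → 526 → 263 → 790 → 395 → 1186 → 593 → 1780 → 890 → 445 → 1336 → 668 → 334 → 167 → 502 → 251 → 754 → 377 → 1132 → 566 → 283 → 850 → 425 → 1276 → 638 → 319 → 958 → 479 → 1438 → 719 → 2158 → 1079 → 3238 → 1619 → 4858 → 2429 → 7288 → 3644 → 1822 → 911 → 2734 → 1367 → 4102 → 2051 → 6154 → 3077 → 9232 → 4616 → 2308 → 1154 → 577 → 1732 → 866 → 433 → 1300 → 650 → 325 → 976 → 488 → 244 → 122 → 61 → 184 → 92 → 46 → 23 → 70 → 35 → 106 → 53 → 160 → 80 → 40 → 20 → 10 → 5 → 16 → 8 → 4 → 2 → 1
Total steps = 125

125 steps


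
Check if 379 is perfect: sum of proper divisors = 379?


Proper divisors of 379: 1
Sum = 1 = 1

No, 379 is not perfect (1 ≠ 379)


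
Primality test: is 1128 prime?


1128 / 2 = 564 (exact division)
1128 is NOT prime.

No, 1128 is not prime


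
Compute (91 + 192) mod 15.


91 + 192 = 283
283 mod 15 = 13


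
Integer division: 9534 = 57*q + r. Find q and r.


9534 = 57 * 167 + 15
Check: 9519 + 15 = 9534

q = 167, r = 15


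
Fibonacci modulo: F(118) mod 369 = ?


F(k) mod 369 for k=1..118:
1, 1, 2, 3, 5, 8, 13, 21, 34, 55, 89, 144, 233, 8, 241, 249, 121, 1, 122, 123, 245, 368, 244, 243, 118, 361, 110, 102, 212, 314, 157, 102, 259, 361, 251, 243, 125, 368, 124, 123, 247, 1, 248, 249, 128, 8, 136, 144, 280, 55, 335, 21, 356, 8, 364, 3, 367, 1, 368, 0, 368, 368, 367, 366, 364, 361, 356, 348, 335, 314, 280, 225, 136, 361, 128, 120, 248, 368, 247, 246, 124, 1, 125, 126, 251, 8, 259, 267, 157, 55, 212, 267, 110, 8, 118, 126, 244, 1, 245, 246, 122, 368, 121, 120, 241, 361, 233, 225, 89, 314, 34, 348, 13, 361, 5, 366, 2, 368
F(118) mod 369 = 368


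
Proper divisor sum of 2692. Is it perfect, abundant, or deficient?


Proper divisors: 1, 2, 4, 673, 1346
Sum = 1 + 2 + 4 + 673 + 1346 = 2026
2026 < 2692 → deficient

s(2692) = 2026 (deficient)


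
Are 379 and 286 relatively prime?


Euclidean algorithm:
379 = 1 * 286 + 93
286 = 3 * 93 + 7
93 = 13 * 7 + 2
7 = 3 * 2 + 1
2 = 2 * 1 + 0
GCD(379, 286) = 1

Yes, coprime (GCD = 1)


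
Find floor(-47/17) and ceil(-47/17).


-47/17 = -2.7647
floor = -3
ceil = -2

floor = -3, ceil = -2


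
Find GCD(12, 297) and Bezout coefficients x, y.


Tabular extended Euclidean (each row: r = 12*s + 297*t):
r=12, s=1, t=0
r=297, s=0, t=1
q=0: r=12, s=1, t=0   [12*(1) + 297*(0) = 12]
q=24: r=9, s=-24, t=1   [12*(-24) + 297*(1) = 9]
q=1: r=3, s=25, t=-1   [12*(25) + 297*(-1) = 3]
q=3: r=0, s=-99, t=4   [12*(-99) + 297*(4) = 0]
GCD = 3; from the row with r=3: x=25, y=-1
Check: 12*(25) + 297*(-1) = 300 - 297 = 3

GCD = 3, x = 25, y = -1


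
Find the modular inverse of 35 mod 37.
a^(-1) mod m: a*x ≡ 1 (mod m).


Use the extended Euclidean algorithm on (37, 35); each row r = 37*s + 35*t:
r=37, s=1, t=0
r=35, s=0, t=1
q=1: r=2, s=1, t=-1   [37*(1) + 35*(-1) = 2]
q=17: r=1, s=-17, t=18   [37*(-17) + 35*(18) = 1]
q=2: r=0, s=35, t=-37   [37*(35) + 35*(-37) = 0]
GCD = 1 with t = 18, so 35*(18) ≡ 1 (mod 37)
Inverse = 18 mod 37 = 18
Check: 35 * 18 = 630 ≡ 1 (mod 37)

35^(-1) ≡ 18 (mod 37)


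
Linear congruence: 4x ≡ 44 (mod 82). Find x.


GCD(4, 82) = 2 divides 44
Divide: 2x ≡ 22 (mod 41)
x ≡ 11 (mod 41)


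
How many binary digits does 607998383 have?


607998383 in base 2 = 100100001111010101000110101111
Number of digits = 30

30 digits (base 2)


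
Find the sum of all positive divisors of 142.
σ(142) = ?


Divisors of 142: 1, 2, 71, 142
Sum = 1 + 2 + 71 + 142 = 216

σ(142) = 216


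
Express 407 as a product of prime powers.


407 / 11 = 37
37 / 37 = 1
407 = 11 × 37


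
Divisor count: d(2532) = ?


2532 = 2^2 × 3^1 × 211^1
d(2532) = (2+1) × (1+1) × (1+1) = 12

12 divisors


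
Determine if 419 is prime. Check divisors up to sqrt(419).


Check divisors up to sqrt(419) = 20.4695
No divisors found.
419 is prime.

Yes, 419 is prime


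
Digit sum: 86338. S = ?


8 + 6 + 3 + 3 + 8 = 28


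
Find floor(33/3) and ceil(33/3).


33/3 = 11.0000
floor = 11
ceil = 11

floor = 11, ceil = 11


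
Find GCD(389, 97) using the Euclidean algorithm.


389 = 4 * 97 + 1
97 = 97 * 1 + 0
GCD = 1


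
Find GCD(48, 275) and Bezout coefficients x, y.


Tabular extended Euclidean (each row: r = 48*s + 275*t):
r=48, s=1, t=0
r=275, s=0, t=1
q=0: r=48, s=1, t=0   [48*(1) + 275*(0) = 48]
q=5: r=35, s=-5, t=1   [48*(-5) + 275*(1) = 35]
q=1: r=13, s=6, t=-1   [48*(6) + 275*(-1) = 13]
q=2: r=9, s=-17, t=3   [48*(-17) + 275*(3) = 9]
q=1: r=4, s=23, t=-4   [48*(23) + 275*(-4) = 4]
q=2: r=1, s=-63, t=11   [48*(-63) + 275*(11) = 1]
q=4: r=0, s=275, t=-48   [48*(275) + 275*(-48) = 0]
GCD = 1; from the row with r=1: x=-63, y=11
Check: 48*(-63) + 275*(11) = -3024 + 3025 = 1

GCD = 1, x = -63, y = 11


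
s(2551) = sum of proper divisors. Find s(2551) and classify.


Proper divisors: 1
Sum = 1 = 1
1 < 2551 → deficient

s(2551) = 1 (deficient)


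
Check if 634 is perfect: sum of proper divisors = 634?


Proper divisors of 634: 1, 2, 317
Sum = 1 + 2 + 317 = 320

No, 634 is not perfect (320 ≠ 634)


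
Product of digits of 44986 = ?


4 × 4 × 9 × 8 × 6 = 6912


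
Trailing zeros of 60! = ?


floor(60/5) = 12
floor(60/25) = 2
Total = 14

14 trailing zeros


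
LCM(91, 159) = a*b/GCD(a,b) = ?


GCD(91, 159) = 1
LCM = 91*159/1 = 14469/1 = 14469

LCM = 14469


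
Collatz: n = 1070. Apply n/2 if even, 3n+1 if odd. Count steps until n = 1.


1070 → 535 → 1606 → 803 → 2410 → 1205 → 3616 → 1808 → 904 → 452 → 226 → 113 → 340 → 170 → 85 → 256 → 128 → 64 → 32 → 16 → 8 → 4 → 2 → 1
Total steps = 23

23 steps


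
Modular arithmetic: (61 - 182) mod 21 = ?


61 - 182 = -121
-121 mod 21 = 5


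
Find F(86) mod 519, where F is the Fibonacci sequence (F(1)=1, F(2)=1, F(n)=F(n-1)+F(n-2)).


F(k) mod 519 for k=1..86:
1, 1, 2, 3, 5, 8, 13, 21, 34, 55, 89, 144, 233, 377, 91, 468, 40, 508, 29, 18, 47, 65, 112, 177, 289, 466, 236, 183, 419, 83, 502, 66, 49, 115, 164, 279, 443, 203, 127, 330, 457, 268, 206, 474, 161, 116, 277, 393, 151, 25, 176, 201, 377, 59, 436, 495, 412, 388, 281, 150, 431, 62, 493, 36, 10, 46, 56, 102, 158, 260, 418, 159, 58, 217, 275, 492, 248, 221, 469, 171, 121, 292, 413, 186, 80, 266
F(86) mod 519 = 266


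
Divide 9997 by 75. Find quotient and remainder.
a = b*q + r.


9997 = 75 * 133 + 22
Check: 9975 + 22 = 9997

q = 133, r = 22


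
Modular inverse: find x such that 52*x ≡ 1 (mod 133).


Use the extended Euclidean algorithm on (133, 52); each row r = 133*s + 52*t:
r=133, s=1, t=0
r=52, s=0, t=1
q=2: r=29, s=1, t=-2   [133*(1) + 52*(-2) = 29]
q=1: r=23, s=-1, t=3   [133*(-1) + 52*(3) = 23]
q=1: r=6, s=2, t=-5   [133*(2) + 52*(-5) = 6]
q=3: r=5, s=-7, t=18   [133*(-7) + 52*(18) = 5]
q=1: r=1, s=9, t=-23   [133*(9) + 52*(-23) = 1]
q=5: r=0, s=-52, t=133   [133*(-52) + 52*(133) = 0]
GCD = 1 with t = -23, so 52*(-23) ≡ 1 (mod 133)
Inverse = -23 mod 133 = 110
Check: 52 * 110 = 5720 ≡ 1 (mod 133)

52^(-1) ≡ 110 (mod 133)


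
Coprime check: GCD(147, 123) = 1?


Euclidean algorithm:
147 = 1 * 123 + 24
123 = 5 * 24 + 3
24 = 8 * 3 + 0
GCD(147, 123) = 3

No, not coprime (GCD = 3)


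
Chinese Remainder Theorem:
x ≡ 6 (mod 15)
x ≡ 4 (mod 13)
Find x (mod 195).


M = 15*13 = 195
M1 = M/15 = 13, M2 = M/13 = 15
M1^(-1) mod 15 = 7, M2^(-1) mod 13 = 7
x = 6*13*7 + 4*15*7 = 966
966 mod 195 = 186
Check: 186 mod 15 = 6 ✓, 186 mod 13 = 4 ✓

x ≡ 186 (mod 195)


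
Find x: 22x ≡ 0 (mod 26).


GCD(22, 26) = 2 divides 0
Divide: 11x ≡ 0 (mod 13)
x ≡ 0 (mod 13)


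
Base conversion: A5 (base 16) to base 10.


A5 (base 16) = 165 (decimal)
165 (decimal) = 165 (base 10)


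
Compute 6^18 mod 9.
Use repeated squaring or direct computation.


6^1 mod 9 = 6
6^2 mod 9 = 0
6^3 mod 9 = 0
6^4 mod 9 = 0
6^5 mod 9 = 0
6^6 mod 9 = 0
6^7 mod 9 = 0
6^8 mod 9 = 0
6^9 mod 9 = 0
6^10 mod 9 = 0
6^11 mod 9 = 0
6^12 mod 9 = 0
6^13 mod 9 = 0
6^14 mod 9 = 0
6^15 mod 9 = 0
6^16 mod 9 = 0
6^17 mod 9 = 0
6^18 mod 9 = 0


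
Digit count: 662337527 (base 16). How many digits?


662337527 in base 16 = 277A77F7
Number of digits = 8

8 digits (base 16)


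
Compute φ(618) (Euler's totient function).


618 = 2 × 3 × 103
Prime factors: 2, 3, 103
φ(618) = 618 × (1-1/2) × (1-1/3) × (1-1/103)
= 618 × 1/2 × 2/3 × 102/103 = 204

φ(618) = 204


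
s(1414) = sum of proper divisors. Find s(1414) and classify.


Proper divisors: 1, 2, 7, 14, 101, 202, 707
Sum = 1 + 2 + 7 + 14 + 101 + 202 + 707 = 1034
1034 < 1414 → deficient

s(1414) = 1034 (deficient)


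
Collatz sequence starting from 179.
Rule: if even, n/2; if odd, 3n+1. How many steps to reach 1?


179 → 538 → 269 → 808 → 404 → 202 → 101 → 304 → 152 → 76 → 38 → 19 → 58 → 29 → 88 → 44 → 22 → 11 → 34 → 17 → 52 → 26 → 13 → 40 → 20 → 10 → 5 → 16 → 8 → 4 → 2 → 1
Total steps = 31

31 steps


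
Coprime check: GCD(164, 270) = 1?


Euclidean algorithm:
270 = 1 * 164 + 106
164 = 1 * 106 + 58
106 = 1 * 58 + 48
58 = 1 * 48 + 10
48 = 4 * 10 + 8
10 = 1 * 8 + 2
8 = 4 * 2 + 0
GCD(164, 270) = 2

No, not coprime (GCD = 2)


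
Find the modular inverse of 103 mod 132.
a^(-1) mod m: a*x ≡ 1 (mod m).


Use the extended Euclidean algorithm on (132, 103); each row r = 132*s + 103*t:
r=132, s=1, t=0
r=103, s=0, t=1
q=1: r=29, s=1, t=-1   [132*(1) + 103*(-1) = 29]
q=3: r=16, s=-3, t=4   [132*(-3) + 103*(4) = 16]
q=1: r=13, s=4, t=-5   [132*(4) + 103*(-5) = 13]
q=1: r=3, s=-7, t=9   [132*(-7) + 103*(9) = 3]
q=4: r=1, s=32, t=-41   [132*(32) + 103*(-41) = 1]
q=3: r=0, s=-103, t=132   [132*(-103) + 103*(132) = 0]
GCD = 1 with t = -41, so 103*(-41) ≡ 1 (mod 132)
Inverse = -41 mod 132 = 91
Check: 103 * 91 = 9373 ≡ 1 (mod 132)

103^(-1) ≡ 91 (mod 132)


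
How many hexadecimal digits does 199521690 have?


199521690 in base 16 = BE4759A
Number of digits = 7

7 digits (base 16)


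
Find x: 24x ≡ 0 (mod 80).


GCD(24, 80) = 8 divides 0
Divide: 3x ≡ 0 (mod 10)
x ≡ 0 (mod 10)


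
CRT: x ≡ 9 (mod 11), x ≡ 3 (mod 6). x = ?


M = 11*6 = 66
M1 = M/11 = 6, M2 = M/6 = 11
M1^(-1) mod 11 = 2, M2^(-1) mod 6 = 5
x = 9*6*2 + 3*11*5 = 273
273 mod 66 = 9
Check: 9 mod 11 = 9 ✓, 9 mod 6 = 3 ✓

x ≡ 9 (mod 66)


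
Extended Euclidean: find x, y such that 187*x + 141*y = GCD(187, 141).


Tabular extended Euclidean (each row: r = 187*s + 141*t):
r=187, s=1, t=0
r=141, s=0, t=1
q=1: r=46, s=1, t=-1   [187*(1) + 141*(-1) = 46]
q=3: r=3, s=-3, t=4   [187*(-3) + 141*(4) = 3]
q=15: r=1, s=46, t=-61   [187*(46) + 141*(-61) = 1]
q=3: r=0, s=-141, t=187   [187*(-141) + 141*(187) = 0]
GCD = 1; from the row with r=1: x=46, y=-61
Check: 187*(46) + 141*(-61) = 8602 - 8601 = 1

GCD = 1, x = 46, y = -61


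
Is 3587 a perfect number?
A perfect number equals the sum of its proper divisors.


Proper divisors of 3587: 1, 17, 211
Sum = 1 + 17 + 211 = 229

No, 3587 is not perfect (229 ≠ 3587)


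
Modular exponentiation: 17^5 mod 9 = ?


17^1 mod 9 = 8
17^2 mod 9 = 1
17^3 mod 9 = 8
17^4 mod 9 = 1
17^5 mod 9 = 8


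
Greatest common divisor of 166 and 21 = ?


166 = 7 * 21 + 19
21 = 1 * 19 + 2
19 = 9 * 2 + 1
2 = 2 * 1 + 0
GCD = 1


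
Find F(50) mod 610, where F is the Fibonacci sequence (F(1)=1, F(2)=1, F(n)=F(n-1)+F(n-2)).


F(k) mod 610 for k=1..50:
1, 1, 2, 3, 5, 8, 13, 21, 34, 55, 89, 144, 233, 377, 0, 377, 377, 144, 521, 55, 576, 21, 597, 8, 605, 3, 608, 1, 609, 0, 609, 609, 608, 607, 605, 602, 597, 589, 576, 555, 521, 466, 377, 233, 0, 233, 233, 466, 89, 555
F(50) mod 610 = 555


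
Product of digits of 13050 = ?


1 × 3 × 0 × 5 × 0 = 0


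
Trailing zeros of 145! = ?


floor(145/5) = 29
floor(145/25) = 5
floor(145/125) = 1
Total = 35

35 trailing zeros


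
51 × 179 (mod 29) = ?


51 × 179 = 9129
9129 mod 29 = 23


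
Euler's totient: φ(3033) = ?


3033 = 3^2 × 337
Prime factors: 3, 337
φ(3033) = 3033 × (1-1/3) × (1-1/337)
= 3033 × 2/3 × 336/337 = 2016

φ(3033) = 2016


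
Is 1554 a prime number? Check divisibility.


1554 / 2 = 777 (exact division)
1554 is NOT prime.

No, 1554 is not prime


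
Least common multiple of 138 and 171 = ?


GCD(138, 171) = 3
LCM = 138*171/3 = 23598/3 = 7866

LCM = 7866


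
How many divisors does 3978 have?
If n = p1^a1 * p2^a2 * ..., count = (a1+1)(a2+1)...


3978 = 2^1 × 3^2 × 13^1 × 17^1
d(3978) = (1+1) × (2+1) × (1+1) × (1+1) = 24

24 divisors


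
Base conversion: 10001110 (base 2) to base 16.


10001110 (base 2) = 142 (decimal)
142 (decimal) = 8E (base 16)


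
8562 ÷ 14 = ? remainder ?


8562 = 14 * 611 + 8
Check: 8554 + 8 = 8562

q = 611, r = 8


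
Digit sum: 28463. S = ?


2 + 8 + 4 + 6 + 3 = 23


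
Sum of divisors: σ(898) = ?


Divisors of 898: 1, 2, 449, 898
Sum = 1 + 2 + 449 + 898 = 1350

σ(898) = 1350


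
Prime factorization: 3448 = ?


3448 / 2 = 1724
1724 / 2 = 862
862 / 2 = 431
431 / 431 = 1
3448 = 2^3 × 431


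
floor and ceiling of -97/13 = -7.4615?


-97/13 = -7.4615
floor = -8
ceil = -7

floor = -8, ceil = -7


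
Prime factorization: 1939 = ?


1939 / 7 = 277
277 / 277 = 1
1939 = 7 × 277
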